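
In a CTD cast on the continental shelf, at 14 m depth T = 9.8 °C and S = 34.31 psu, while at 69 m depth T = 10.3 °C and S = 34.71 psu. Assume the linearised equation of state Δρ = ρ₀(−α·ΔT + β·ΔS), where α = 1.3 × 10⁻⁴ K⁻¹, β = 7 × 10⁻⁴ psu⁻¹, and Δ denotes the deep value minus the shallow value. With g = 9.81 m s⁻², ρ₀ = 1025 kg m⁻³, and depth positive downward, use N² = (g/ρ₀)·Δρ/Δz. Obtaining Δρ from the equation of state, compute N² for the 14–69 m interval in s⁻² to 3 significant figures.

3.83 × 10⁻⁵ s⁻²

ΔT = +0.5 K, ΔS = +0.40 psu (deep − shallow).
Δρ/ρ₀ = −αΔT + βΔS = -6.50 × 10⁻⁵ + 2.80 × 10⁻⁴ = 2.15 × 10⁻⁴, so Δρ ≈ 0.2204 kg m⁻³.
N² = (g/ρ₀)·Δρ/Δz = g·(Δρ/ρ₀)/Δz = 9.81 × 2.15 × 10⁻⁴ / 55 = 3.8348 × 10⁻⁵ s⁻² ≈ 3.83 × 10⁻⁵ s⁻².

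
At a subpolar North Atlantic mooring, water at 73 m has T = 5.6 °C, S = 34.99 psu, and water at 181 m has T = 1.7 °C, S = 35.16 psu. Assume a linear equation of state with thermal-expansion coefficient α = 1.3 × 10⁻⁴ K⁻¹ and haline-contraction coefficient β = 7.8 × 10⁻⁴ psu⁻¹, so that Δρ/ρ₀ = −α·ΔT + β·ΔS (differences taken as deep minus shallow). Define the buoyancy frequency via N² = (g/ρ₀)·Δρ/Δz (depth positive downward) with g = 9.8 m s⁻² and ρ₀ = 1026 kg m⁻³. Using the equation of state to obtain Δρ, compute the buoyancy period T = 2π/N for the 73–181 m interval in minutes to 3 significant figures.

13.7 min

ΔT = -3.9 K, ΔS = +0.17 psu (deep − shallow).
Δρ/ρ₀ = −αΔT + βΔS = 5.07 × 10⁻⁴ + 1.326 × 10⁻⁴ = 6.396 × 10⁻⁴, so Δρ ≈ 0.6562 kg m⁻³.
N² = (g/ρ₀)·Δρ/Δz = g·(Δρ/ρ₀)/Δz = 9.8 × 6.396 × 10⁻⁴ / 108 = 5.8038 × 10⁻⁵ s⁻².
N = √(5.8038 × 10⁻⁵) = 7.6183 × 10⁻³ rad s⁻¹ → T = 2π/N = 824.75 s = 13.746 min ≈ 13.7 min.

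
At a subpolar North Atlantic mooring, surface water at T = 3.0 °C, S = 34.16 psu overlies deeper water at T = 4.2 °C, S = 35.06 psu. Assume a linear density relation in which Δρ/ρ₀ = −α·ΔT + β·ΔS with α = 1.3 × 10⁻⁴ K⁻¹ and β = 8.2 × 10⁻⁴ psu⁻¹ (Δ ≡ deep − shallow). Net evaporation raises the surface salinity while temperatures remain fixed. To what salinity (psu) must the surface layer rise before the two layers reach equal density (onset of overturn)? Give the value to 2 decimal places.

Neutral buoyancy requires −α(T_deep − T_surf) + β(S_deep − S_surf′) = 0.
S_surf′ = S_deep − (α/β)·ΔT = 35.06 − (1.3 × 10⁻⁴/8.2 × 10⁻⁴)·(+1.2) = 34.8698 psu.
Increase required: 34.8698 − 34.16 = 0.7098 psu.

34.87 psu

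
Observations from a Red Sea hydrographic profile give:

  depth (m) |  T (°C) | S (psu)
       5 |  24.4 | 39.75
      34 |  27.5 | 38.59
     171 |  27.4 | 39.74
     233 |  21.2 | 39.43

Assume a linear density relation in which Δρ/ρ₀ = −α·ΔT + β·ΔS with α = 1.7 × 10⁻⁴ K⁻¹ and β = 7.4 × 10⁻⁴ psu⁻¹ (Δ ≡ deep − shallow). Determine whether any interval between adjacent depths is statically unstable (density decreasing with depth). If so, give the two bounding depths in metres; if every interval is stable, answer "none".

5–34 m

Evaluate Δρ/ρ₀ = −αΔT + βΔS across each adjacent pair:
  5–34 m: −αΔT+βΔS = −(1.7 × 10⁻⁴)(+3.1)+(7.4 × 10⁻⁴)(-1.16) = -1.4 × 10⁻³ → UNSTABLE
  34–171 m: −αΔT+βΔS = −(1.7 × 10⁻⁴)(-0.1)+(7.4 × 10⁻⁴)(+1.15) = 8.7 × 10⁻⁴ → stable
  171–233 m: −αΔT+βΔS = −(1.7 × 10⁻⁴)(-6.2)+(7.4 × 10⁻⁴)(-0.31) = 8.2 × 10⁻⁴ → stable
The 5–34 m interval has Δρ < 0: lighter water underlies denser water.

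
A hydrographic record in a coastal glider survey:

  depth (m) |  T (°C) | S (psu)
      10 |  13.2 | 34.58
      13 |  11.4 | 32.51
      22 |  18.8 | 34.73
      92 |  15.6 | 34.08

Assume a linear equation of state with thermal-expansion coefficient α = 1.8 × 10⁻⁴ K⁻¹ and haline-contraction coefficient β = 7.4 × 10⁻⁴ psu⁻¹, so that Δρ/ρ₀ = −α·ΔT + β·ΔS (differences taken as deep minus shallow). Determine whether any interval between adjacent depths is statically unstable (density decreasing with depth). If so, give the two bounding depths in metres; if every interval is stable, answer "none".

10–13 m

Evaluate Δρ/ρ₀ = −αΔT + βΔS across each adjacent pair:
  10–13 m: −αΔT+βΔS = −(1.8 × 10⁻⁴)(-1.8)+(7.4 × 10⁻⁴)(-2.07) = -1.2 × 10⁻³ → UNSTABLE
  13–22 m: −αΔT+βΔS = −(1.8 × 10⁻⁴)(+7.4)+(7.4 × 10⁻⁴)(+2.22) = 3.1 × 10⁻⁴ → stable
  22–92 m: −αΔT+βΔS = −(1.8 × 10⁻⁴)(-3.2)+(7.4 × 10⁻⁴)(-0.65) = 9.5 × 10⁻⁵ → stable
The 10–13 m interval has Δρ < 0: lighter water underlies denser water.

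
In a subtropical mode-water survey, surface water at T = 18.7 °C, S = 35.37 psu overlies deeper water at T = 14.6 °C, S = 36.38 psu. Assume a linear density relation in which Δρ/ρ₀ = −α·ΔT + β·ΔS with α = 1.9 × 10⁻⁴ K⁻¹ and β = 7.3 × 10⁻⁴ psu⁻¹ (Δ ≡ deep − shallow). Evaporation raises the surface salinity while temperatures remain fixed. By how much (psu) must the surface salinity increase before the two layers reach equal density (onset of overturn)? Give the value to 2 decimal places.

2.08 psu

Neutral buoyancy requires −α(T_deep − T_surf) + β(S_deep − S_surf′) = 0.
S_surf′ = S_deep − (α/β)·ΔT = 36.38 − (1.9 × 10⁻⁴/7.3 × 10⁻⁴)·(-4.1) = 37.4471 psu.
Increase required: 37.4471 − 35.37 = 2.0771 psu.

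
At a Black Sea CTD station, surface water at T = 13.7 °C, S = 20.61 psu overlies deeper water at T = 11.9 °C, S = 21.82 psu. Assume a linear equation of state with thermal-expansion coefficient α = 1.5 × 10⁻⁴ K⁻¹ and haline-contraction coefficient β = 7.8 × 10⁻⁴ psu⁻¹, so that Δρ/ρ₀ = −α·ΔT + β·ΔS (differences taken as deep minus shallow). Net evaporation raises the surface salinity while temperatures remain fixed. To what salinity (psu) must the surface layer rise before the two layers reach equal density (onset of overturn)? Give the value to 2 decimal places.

Neutral buoyancy requires −α(T_deep − T_surf) + β(S_deep − S_surf′) = 0.
S_surf′ = S_deep − (α/β)·ΔT = 21.82 − (1.5 × 10⁻⁴/7.8 × 10⁻⁴)·(-1.8) = 22.1662 psu.
Increase required: 22.1662 − 20.61 = 1.5562 psu.

22.17 psu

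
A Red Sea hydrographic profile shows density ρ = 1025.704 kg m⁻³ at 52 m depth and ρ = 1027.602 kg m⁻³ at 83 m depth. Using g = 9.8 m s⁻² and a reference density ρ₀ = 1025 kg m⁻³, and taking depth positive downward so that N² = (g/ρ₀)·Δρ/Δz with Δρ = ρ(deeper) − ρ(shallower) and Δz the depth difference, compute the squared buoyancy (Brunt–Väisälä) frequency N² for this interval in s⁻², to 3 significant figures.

5.85 × 10⁻⁴ s⁻²

Δρ = 1027.602 − 1025.704 = 1.898 kg m⁻³ over Δz = 83 − 52 = 31 m.
N² = (9.8/1025) × (1.898/31) = 5.8538 × 10⁻⁴ s⁻² ≈ 5.85 × 10⁻⁴ s⁻².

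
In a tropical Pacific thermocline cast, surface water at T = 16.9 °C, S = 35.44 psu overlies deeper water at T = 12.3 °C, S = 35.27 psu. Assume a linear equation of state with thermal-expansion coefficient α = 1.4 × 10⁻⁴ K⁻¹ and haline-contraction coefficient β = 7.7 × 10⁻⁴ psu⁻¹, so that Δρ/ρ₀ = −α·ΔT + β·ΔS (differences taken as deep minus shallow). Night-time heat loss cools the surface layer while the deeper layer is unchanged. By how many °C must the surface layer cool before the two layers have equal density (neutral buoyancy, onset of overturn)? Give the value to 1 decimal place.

3.7 °C

Neutral buoyancy requires Δρ = 0, i.e. −α(T_deep − T_surf′) + β(S_deep − S_surf) = 0.
T_surf′ = T_deep − (β/α)·ΔS = 12.3 − (7.7 × 10⁻⁴/1.4 × 10⁻⁴)·(-0.17) = 13.235 °C.
Cooling required: 16.9 − (13.235) = 3.665 °C.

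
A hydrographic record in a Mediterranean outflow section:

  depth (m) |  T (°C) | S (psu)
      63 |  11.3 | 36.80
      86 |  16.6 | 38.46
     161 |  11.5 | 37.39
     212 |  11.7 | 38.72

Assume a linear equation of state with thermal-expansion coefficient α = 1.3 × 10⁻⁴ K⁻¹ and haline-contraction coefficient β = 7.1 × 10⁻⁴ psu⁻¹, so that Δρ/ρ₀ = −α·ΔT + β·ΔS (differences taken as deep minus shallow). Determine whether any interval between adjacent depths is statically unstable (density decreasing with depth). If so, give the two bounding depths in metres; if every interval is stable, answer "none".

86–161 m

Evaluate Δρ/ρ₀ = −αΔT + βΔS across each adjacent pair:
  63–86 m: −αΔT+βΔS = −(1.3 × 10⁻⁴)(+5.3)+(7.1 × 10⁻⁴)(+1.66) = 4.9 × 10⁻⁴ → stable
  86–161 m: −αΔT+βΔS = −(1.3 × 10⁻⁴)(-5.1)+(7.1 × 10⁻⁴)(-1.07) = -9.7 × 10⁻⁵ → UNSTABLE
  161–212 m: −αΔT+βΔS = −(1.3 × 10⁻⁴)(+0.2)+(7.1 × 10⁻⁴)(+1.33) = 9.2 × 10⁻⁴ → stable
The 86–161 m interval has Δρ < 0: lighter water underlies denser water.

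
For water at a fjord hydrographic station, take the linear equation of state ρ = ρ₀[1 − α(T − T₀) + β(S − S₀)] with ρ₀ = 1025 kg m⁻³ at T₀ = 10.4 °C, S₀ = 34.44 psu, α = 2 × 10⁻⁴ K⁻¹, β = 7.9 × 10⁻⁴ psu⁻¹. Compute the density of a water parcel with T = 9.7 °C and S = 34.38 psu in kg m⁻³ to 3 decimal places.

1025.095 kg m⁻³

T − T₀ = -0.7 K, S − S₀ = -0.06 psu.
Bracket = 1 − α·(-0.7) + β·(-0.06) = 1 + (9.26 × 10⁻⁵) = 1.0000926.
ρ = 1025 × 1.0000926 = 1025.095 kg m⁻³.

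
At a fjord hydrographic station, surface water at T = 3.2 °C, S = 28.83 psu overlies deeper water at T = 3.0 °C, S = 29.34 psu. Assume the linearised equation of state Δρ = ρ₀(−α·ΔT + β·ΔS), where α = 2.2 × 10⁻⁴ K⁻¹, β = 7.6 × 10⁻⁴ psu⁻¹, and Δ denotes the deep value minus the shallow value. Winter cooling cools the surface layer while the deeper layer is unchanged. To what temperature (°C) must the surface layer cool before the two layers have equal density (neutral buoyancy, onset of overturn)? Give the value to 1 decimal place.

1.2 °C

Neutral buoyancy requires Δρ = 0, i.e. −α(T_deep − T_surf′) + β(S_deep − S_surf) = 0.
T_surf′ = T_deep − (β/α)·ΔS = 3.0 − (7.6 × 10⁻⁴/2.2 × 10⁻⁴)·(+0.51) = 1.238 °C.
Cooling required: 3.2 − (1.238) = 1.962 °C.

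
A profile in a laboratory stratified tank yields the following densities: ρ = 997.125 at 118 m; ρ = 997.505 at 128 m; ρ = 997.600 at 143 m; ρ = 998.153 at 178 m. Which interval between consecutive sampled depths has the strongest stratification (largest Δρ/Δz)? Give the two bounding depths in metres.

118–128 m

Compute the density gradient over each adjacent pair:
  118–128 m: Δρ/Δz = 0.380/10 = 0.038 kg m⁻⁴
  128–143 m: Δρ/Δz = 0.095/15 = 6.3 × 10⁻³ kg m⁻⁴
  143–178 m: Δρ/Δz = 0.553/35 = 0.016 kg m⁻⁴
The largest gradient is in the 118–128 m interval — the pycnocline.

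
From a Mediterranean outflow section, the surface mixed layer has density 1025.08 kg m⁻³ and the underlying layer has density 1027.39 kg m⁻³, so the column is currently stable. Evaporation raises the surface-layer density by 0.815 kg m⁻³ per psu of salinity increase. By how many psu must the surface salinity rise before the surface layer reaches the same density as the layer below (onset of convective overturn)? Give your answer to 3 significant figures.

Density deficit of the surface layer: 1027.39 − 1025.08 = 2.31 kg m⁻³.
Required change = 2.31 / 0.815 = 2.83 psu.

2.83 psu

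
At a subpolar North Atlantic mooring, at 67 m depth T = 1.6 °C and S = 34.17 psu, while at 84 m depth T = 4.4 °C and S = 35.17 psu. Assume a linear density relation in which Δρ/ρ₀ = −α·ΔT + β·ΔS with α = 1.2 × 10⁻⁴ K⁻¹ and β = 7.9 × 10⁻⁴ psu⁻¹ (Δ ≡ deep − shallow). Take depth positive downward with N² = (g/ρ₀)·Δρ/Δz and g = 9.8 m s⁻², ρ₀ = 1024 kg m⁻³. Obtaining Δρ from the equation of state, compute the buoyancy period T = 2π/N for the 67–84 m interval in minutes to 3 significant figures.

6.47 min

ΔT = +2.8 K, ΔS = +1.00 psu (deep − shallow).
Δρ/ρ₀ = −αΔT + βΔS = -3.36 × 10⁻⁴ + 7.90 × 10⁻⁴ = 4.54 × 10⁻⁴, so Δρ ≈ 0.4649 kg m⁻³.
N² = (g/ρ₀)·Δρ/Δz = g·(Δρ/ρ₀)/Δz = 9.8 × 4.54 × 10⁻⁴ / 17 = 2.6172 × 10⁻⁴ s⁻².
N = √(2.6172 × 10⁻⁴) = 0.016178 rad s⁻¹ → T = 2π/N = 388.38 s = 6.4730 min ≈ 6.47 min.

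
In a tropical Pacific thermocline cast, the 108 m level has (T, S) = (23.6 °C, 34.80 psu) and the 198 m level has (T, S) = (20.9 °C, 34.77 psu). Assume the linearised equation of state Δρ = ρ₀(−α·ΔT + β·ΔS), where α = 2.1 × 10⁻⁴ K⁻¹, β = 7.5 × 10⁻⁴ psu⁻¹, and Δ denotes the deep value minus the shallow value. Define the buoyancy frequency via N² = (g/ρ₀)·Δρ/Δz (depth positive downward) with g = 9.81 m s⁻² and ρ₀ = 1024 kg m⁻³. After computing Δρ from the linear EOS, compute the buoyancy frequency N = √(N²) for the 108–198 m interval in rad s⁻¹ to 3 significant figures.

7.70 × 10⁻³ rad s⁻¹

ΔT = -2.7 K, ΔS = -0.03 psu (deep − shallow).
Δρ/ρ₀ = −αΔT + βΔS = 5.67 × 10⁻⁴ − 2.25 × 10⁻⁵ = 5.445 × 10⁻⁴, so Δρ ≈ 0.5576 kg m⁻³.
N² = (g/ρ₀)·Δρ/Δz = g·(Δρ/ρ₀)/Δz = 9.81 × 5.445 × 10⁻⁴ / 90 = 5.9351 × 10⁻⁵ s⁻².
N = √(5.9351 × 10⁻⁵) = 7.7040 × 10⁻³ rad s⁻¹ ≈ 7.70 × 10⁻³ rad s⁻¹.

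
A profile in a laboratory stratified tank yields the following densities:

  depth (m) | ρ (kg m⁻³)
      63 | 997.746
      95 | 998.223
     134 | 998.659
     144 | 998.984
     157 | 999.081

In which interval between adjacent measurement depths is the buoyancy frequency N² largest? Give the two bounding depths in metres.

Compute the density gradient over each adjacent pair:
  63–95 m: Δρ/Δz = 0.477/32 = 0.015 kg m⁻⁴
  95–134 m: Δρ/Δz = 0.436/39 = 0.011 kg m⁻⁴
  134–144 m: Δρ/Δz = 0.325/10 = 0.033 kg m⁻⁴
  144–157 m: Δρ/Δz = 0.097/13 = 7.5 × 10⁻³ kg m⁻⁴
The largest gradient is in the 134–144 m interval — the pycnocline.

134–144 m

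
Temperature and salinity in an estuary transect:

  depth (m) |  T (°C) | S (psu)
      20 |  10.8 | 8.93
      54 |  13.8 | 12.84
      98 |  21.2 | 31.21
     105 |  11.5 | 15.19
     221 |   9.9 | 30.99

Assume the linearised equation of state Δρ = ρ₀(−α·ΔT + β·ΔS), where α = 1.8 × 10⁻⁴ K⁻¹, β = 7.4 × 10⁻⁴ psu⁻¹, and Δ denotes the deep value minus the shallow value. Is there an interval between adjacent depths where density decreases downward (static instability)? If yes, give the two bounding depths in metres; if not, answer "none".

Evaluate Δρ/ρ₀ = −αΔT + βΔS across each adjacent pair:
  20–54 m: −αΔT+βΔS = −(1.8 × 10⁻⁴)(+3.0)+(7.4 × 10⁻⁴)(+3.91) = 2.4 × 10⁻³ → stable
  54–98 m: −αΔT+βΔS = −(1.8 × 10⁻⁴)(+7.4)+(7.4 × 10⁻⁴)(+18.37) = 0.012 → stable
  98–105 m: −αΔT+βΔS = −(1.8 × 10⁻⁴)(-9.7)+(7.4 × 10⁻⁴)(-16.02) = -0.010 → UNSTABLE
  105–221 m: −αΔT+βΔS = −(1.8 × 10⁻⁴)(-1.6)+(7.4 × 10⁻⁴)(+15.80) = 0.012 → stable
The 98–105 m interval has Δρ < 0: lighter water underlies denser water.

98–105 m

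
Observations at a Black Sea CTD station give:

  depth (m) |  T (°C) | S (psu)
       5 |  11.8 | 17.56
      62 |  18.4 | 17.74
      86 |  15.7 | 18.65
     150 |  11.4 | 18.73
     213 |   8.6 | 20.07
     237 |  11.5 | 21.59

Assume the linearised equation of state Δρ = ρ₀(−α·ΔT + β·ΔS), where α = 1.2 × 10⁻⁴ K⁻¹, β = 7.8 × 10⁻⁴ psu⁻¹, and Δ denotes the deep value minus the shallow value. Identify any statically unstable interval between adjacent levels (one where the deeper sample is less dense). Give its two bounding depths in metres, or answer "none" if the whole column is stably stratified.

Evaluate Δρ/ρ₀ = −αΔT + βΔS across each adjacent pair:
  5–62 m: −αΔT+βΔS = −(1.2 × 10⁻⁴)(+6.6)+(7.8 × 10⁻⁴)(+0.18) = -6.5 × 10⁻⁴ → UNSTABLE
  62–86 m: −αΔT+βΔS = −(1.2 × 10⁻⁴)(-2.7)+(7.8 × 10⁻⁴)(+0.91) = 1.0 × 10⁻³ → stable
  86–150 m: −αΔT+βΔS = −(1.2 × 10⁻⁴)(-4.3)+(7.8 × 10⁻⁴)(+0.08) = 5.8 × 10⁻⁴ → stable
  150–213 m: −αΔT+βΔS = −(1.2 × 10⁻⁴)(-2.8)+(7.8 × 10⁻⁴)(+1.34) = 1.4 × 10⁻³ → stable
  213–237 m: −αΔT+βΔS = −(1.2 × 10⁻⁴)(+2.9)+(7.8 × 10⁻⁴)(+1.52) = 8.4 × 10⁻⁴ → stable
The 5–62 m interval has Δρ < 0: lighter water underlies denser water.

5–62 m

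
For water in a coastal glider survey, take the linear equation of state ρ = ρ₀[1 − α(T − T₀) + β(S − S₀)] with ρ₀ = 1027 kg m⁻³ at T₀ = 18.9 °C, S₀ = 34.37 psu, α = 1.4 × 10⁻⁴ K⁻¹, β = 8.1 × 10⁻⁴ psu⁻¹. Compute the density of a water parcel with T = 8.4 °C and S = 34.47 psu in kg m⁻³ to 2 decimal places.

1028.59 kg m⁻³

T − T₀ = -10.5 K, S − S₀ = +0.10 psu.
Bracket = 1 − α·(-10.5) + β·(+0.10) = 1 + (1.551 × 10⁻³) = 1.0015510.
ρ = 1027 × 1.0015510 = 1028.59 kg m⁻³.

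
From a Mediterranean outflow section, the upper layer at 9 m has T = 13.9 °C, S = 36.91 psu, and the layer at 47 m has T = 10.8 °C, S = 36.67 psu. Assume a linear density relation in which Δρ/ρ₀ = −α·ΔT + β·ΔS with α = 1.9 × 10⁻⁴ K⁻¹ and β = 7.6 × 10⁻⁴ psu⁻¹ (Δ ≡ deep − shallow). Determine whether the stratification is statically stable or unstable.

ΔT = 10.8 − 13.9 = -3.1 K and ΔS = 36.67 − 36.91 = -0.24 psu (deep − shallow).
−αΔT = 5.89 × 10⁻⁴; βΔS = -1.824 × 10⁻⁴; sum Δρ/ρ₀ = 4.066 × 10⁻⁴.
Δρ/ρ₀ > 0, so Δρ > 0: deeper water is denser → statically stable.

stable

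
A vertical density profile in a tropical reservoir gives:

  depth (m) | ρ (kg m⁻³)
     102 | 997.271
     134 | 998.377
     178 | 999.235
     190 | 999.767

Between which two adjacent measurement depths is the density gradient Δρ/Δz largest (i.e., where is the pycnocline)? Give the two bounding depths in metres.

178–190 m

Compute the density gradient over each adjacent pair:
  102–134 m: Δρ/Δz = 1.106/32 = 0.035 kg m⁻⁴
  134–178 m: Δρ/Δz = 0.858/44 = 0.019 kg m⁻⁴
  178–190 m: Δρ/Δz = 0.532/12 = 0.044 kg m⁻⁴
The largest gradient is in the 178–190 m interval — the pycnocline.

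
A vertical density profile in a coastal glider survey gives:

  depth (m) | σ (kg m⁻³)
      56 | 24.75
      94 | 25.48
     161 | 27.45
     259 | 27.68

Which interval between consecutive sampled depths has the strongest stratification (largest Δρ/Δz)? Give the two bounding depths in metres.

Compute the density gradient over each adjacent pair:
  56–94 m: Δρ/Δz = 0.73/38 = 0.019 kg m⁻⁴
  94–161 m: Δρ/Δz = 1.97/67 = 0.029 kg m⁻⁴
  161–259 m: Δρ/Δz = 0.23/98 = 2.3 × 10⁻³ kg m⁻⁴
The largest gradient is in the 94–161 m interval — the pycnocline.

94–161 m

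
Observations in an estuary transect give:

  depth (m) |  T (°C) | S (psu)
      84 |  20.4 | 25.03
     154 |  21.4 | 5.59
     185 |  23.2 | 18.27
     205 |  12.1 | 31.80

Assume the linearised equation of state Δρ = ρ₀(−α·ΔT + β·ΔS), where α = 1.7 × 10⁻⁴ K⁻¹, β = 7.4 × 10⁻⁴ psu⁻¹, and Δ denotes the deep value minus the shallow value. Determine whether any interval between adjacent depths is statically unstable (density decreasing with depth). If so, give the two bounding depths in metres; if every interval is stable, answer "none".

Evaluate Δρ/ρ₀ = −αΔT + βΔS across each adjacent pair:
  84–154 m: −αΔT+βΔS = −(1.7 × 10⁻⁴)(+1.0)+(7.4 × 10⁻⁴)(-19.44) = -0.015 → UNSTABLE
  154–185 m: −αΔT+βΔS = −(1.7 × 10⁻⁴)(+1.8)+(7.4 × 10⁻⁴)(+12.68) = 9.1 × 10⁻³ → stable
  185–205 m: −αΔT+βΔS = −(1.7 × 10⁻⁴)(-11.1)+(7.4 × 10⁻⁴)(+13.53) = 0.012 → stable
The 84–154 m interval has Δρ < 0: lighter water underlies denser water.

84–154 m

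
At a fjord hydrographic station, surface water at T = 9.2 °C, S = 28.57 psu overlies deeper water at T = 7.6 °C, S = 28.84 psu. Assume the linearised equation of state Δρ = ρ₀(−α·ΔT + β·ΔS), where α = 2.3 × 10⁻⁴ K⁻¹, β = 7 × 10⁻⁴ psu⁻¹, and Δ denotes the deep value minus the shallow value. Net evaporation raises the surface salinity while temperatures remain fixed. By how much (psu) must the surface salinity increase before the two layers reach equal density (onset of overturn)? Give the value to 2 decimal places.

Neutral buoyancy requires −α(T_deep − T_surf) + β(S_deep − S_surf′) = 0.
S_surf′ = S_deep − (α/β)·ΔT = 28.84 − (2.3 × 10⁻⁴/7 × 10⁻⁴)·(-1.6) = 29.3657 psu.
Increase required: 29.3657 − 28.57 = 0.7957 psu.

0.80 psu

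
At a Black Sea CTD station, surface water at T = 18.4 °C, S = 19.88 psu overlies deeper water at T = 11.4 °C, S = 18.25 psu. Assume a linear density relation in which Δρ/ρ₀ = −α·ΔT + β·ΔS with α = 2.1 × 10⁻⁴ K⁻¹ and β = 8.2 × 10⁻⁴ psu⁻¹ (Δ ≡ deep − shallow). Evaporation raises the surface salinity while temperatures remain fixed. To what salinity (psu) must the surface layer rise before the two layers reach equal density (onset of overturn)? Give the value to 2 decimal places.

20.04 psu

Neutral buoyancy requires −α(T_deep − T_surf) + β(S_deep − S_surf′) = 0.
S_surf′ = S_deep − (α/β)·ΔT = 18.25 − (2.1 × 10⁻⁴/8.2 × 10⁻⁴)·(-7.0) = 20.0427 psu.
Increase required: 20.0427 − 19.88 = 0.1627 psu.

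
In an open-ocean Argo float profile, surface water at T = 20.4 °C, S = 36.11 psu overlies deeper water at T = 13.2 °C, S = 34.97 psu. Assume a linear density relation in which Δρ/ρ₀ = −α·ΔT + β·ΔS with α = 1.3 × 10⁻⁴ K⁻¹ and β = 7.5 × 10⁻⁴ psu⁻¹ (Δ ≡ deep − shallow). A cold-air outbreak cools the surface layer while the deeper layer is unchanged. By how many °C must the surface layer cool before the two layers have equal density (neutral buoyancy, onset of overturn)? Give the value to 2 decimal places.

0.62 °C

Neutral buoyancy requires Δρ = 0, i.e. −α(T_deep − T_surf′) + β(S_deep − S_surf) = 0.
T_surf′ = T_deep − (β/α)·ΔS = 13.2 − (7.5 × 10⁻⁴/1.3 × 10⁻⁴)·(-1.14) = 19.7769 °C.
Cooling required: 20.4 − (19.7769) = 0.6231 °C.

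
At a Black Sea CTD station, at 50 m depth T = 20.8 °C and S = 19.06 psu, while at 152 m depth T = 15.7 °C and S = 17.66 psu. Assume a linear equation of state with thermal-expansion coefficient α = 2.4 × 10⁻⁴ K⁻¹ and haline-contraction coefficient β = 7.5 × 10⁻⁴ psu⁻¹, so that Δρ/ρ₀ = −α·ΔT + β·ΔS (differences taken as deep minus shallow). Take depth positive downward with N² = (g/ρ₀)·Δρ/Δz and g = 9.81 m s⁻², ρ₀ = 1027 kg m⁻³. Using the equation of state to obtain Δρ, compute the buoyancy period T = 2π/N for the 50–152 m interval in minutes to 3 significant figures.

25.6 min

ΔT = -5.1 K, ΔS = -1.40 psu (deep − shallow).
Δρ/ρ₀ = −αΔT + βΔS = 1.224 × 10⁻³ − 1.05 × 10⁻³ = 1.74 × 10⁻⁴, so Δρ ≈ 0.1787 kg m⁻³.
N² = (g/ρ₀)·Δρ/Δz = g·(Δρ/ρ₀)/Δz = 9.81 × 1.74 × 10⁻⁴ / 102 = 1.6735 × 10⁻⁵ s⁻².
N = √(1.6735 × 10⁻⁵) = 4.0908 × 10⁻³ rad s⁻¹ → T = 2π/N = 1.5359 × 10³ s = 25.598 min ≈ 25.6 min.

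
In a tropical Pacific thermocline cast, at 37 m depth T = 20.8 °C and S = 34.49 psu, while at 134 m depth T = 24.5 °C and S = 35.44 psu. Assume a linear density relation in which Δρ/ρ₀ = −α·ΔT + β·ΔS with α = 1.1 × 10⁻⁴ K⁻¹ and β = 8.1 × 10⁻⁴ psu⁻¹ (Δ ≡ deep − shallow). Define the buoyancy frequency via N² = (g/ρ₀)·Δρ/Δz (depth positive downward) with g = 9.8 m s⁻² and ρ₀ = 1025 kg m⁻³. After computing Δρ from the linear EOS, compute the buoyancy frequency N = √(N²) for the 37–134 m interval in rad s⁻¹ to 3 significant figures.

6.05 × 10⁻³ rad s⁻¹

ΔT = +3.7 K, ΔS = +0.95 psu (deep − shallow).
Δρ/ρ₀ = −αΔT + βΔS = -4.07 × 10⁻⁴ + 7.695 × 10⁻⁴ = 3.625 × 10⁻⁴, so Δρ ≈ 0.3716 kg m⁻³.
N² = (g/ρ₀)·Δρ/Δz = g·(Δρ/ρ₀)/Δz = 9.8 × 3.625 × 10⁻⁴ / 97 = 3.6624 × 10⁻⁵ s⁻².
N = √(3.6624 × 10⁻⁵) = 6.0518 × 10⁻³ rad s⁻¹ ≈ 6.05 × 10⁻³ rad s⁻¹.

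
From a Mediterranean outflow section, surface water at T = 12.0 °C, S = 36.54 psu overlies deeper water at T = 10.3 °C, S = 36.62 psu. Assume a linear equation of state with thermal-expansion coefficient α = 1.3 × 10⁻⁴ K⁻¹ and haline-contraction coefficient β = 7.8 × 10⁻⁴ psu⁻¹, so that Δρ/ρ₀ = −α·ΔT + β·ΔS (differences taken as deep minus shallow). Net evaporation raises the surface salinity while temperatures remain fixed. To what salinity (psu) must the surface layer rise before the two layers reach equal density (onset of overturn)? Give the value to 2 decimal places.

36.90 psu

Neutral buoyancy requires −α(T_deep − T_surf) + β(S_deep − S_surf′) = 0.
S_surf′ = S_deep − (α/β)·ΔT = 36.62 − (1.3 × 10⁻⁴/7.8 × 10⁻⁴)·(-1.7) = 36.9033 psu.
Increase required: 36.9033 − 36.54 = 0.3633 psu.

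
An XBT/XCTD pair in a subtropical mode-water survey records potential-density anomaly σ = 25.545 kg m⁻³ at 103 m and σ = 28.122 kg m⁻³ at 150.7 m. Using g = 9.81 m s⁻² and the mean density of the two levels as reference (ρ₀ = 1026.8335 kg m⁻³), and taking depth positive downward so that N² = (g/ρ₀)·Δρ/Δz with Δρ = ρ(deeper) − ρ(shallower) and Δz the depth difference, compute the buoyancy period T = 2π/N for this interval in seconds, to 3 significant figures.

277 s

Δρ = 1028.122 − 1025.545 = 2.577 kg m⁻³ over Δz = 150.7 − 103 = 47.7 m.
N² = (9.81/1026.8335) × (2.577/47.7) = 5.1614 × 10⁻⁴ s⁻².
N = √(5.1614 × 10⁻⁴) = 0.022719 rad s⁻¹, so T = 2π/N = 276.56 s ≈ 277 s.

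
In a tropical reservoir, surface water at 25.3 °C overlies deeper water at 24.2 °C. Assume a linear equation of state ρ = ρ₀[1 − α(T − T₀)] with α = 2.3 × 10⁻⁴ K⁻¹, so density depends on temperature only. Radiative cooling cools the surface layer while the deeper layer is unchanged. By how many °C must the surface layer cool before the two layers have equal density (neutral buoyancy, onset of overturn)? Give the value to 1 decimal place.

1.1 °C

With temperature the only control, equal density requires T_surf′ = T_deep.
T_surf′ = 24.2 °C.
Cooling required: 25.3 − 24.2 = 1.1 °C.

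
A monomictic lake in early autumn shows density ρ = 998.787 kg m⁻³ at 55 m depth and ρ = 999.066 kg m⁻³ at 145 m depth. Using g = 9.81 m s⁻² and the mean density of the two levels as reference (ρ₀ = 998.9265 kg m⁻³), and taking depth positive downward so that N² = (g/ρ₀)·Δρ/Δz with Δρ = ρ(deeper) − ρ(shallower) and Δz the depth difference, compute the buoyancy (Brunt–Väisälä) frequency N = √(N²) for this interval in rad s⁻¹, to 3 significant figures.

5.52 × 10⁻³ rad s⁻¹

Δρ = 999.066 − 998.787 = 0.279 kg m⁻³ over Δz = 145 − 55 = 90 m.
N² = (9.81/998.9265) × (0.279/90) = 3.0444 × 10⁻⁵ s⁻².
N = √(3.0444 × 10⁻⁵) = 5.5176 × 10⁻³ rad s⁻¹ ≈ 5.52 × 10⁻³ rad s⁻¹.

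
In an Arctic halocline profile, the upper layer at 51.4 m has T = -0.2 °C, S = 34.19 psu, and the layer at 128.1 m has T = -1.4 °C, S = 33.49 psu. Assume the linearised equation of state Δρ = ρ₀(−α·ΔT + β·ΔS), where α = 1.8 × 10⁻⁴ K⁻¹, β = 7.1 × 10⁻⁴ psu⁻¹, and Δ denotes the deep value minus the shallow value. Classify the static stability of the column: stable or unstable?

unstable

ΔT = -1.4 − -0.2 = -1.2 K and ΔS = 33.49 − 34.19 = -0.70 psu (deep − shallow).
−αΔT = 2.16 × 10⁻⁴; βΔS = -4.97 × 10⁻⁴; sum Δρ/ρ₀ = -2.81 × 10⁻⁴.
Δρ/ρ₀ < 0, so Δρ < 0: deeper water is lighter → statically unstable; the column would overturn.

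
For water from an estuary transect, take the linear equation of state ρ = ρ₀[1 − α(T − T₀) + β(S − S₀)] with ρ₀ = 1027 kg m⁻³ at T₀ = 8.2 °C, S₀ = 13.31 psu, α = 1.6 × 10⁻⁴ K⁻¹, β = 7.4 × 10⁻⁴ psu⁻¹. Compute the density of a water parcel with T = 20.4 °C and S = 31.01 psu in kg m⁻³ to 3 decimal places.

1038.447 kg m⁻³

T − T₀ = +12.2 K, S − S₀ = +17.70 psu.
Bracket = 1 − α·(+12.2) + β·(+17.70) = 1 + (0.011146) = 1.0111460.
ρ = 1027 × 1.0111460 = 1038.447 kg m⁻³.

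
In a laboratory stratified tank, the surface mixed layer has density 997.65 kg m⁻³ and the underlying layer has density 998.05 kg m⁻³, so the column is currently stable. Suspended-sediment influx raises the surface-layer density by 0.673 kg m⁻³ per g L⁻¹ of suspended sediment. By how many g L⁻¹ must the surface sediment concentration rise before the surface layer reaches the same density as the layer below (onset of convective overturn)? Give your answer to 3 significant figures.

0.594 g L⁻¹

Density deficit of the surface layer: 998.05 − 997.65 = 0.4 kg m⁻³.
Required change = 0.4 / 0.673 = 0.594 g L⁻¹.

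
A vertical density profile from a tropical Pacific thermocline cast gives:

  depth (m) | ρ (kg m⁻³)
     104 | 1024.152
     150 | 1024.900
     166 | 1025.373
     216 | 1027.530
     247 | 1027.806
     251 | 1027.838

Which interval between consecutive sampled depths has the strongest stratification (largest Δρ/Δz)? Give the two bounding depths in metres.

Compute the density gradient over each adjacent pair:
  104–150 m: Δρ/Δz = 0.748/46 = 0.016 kg m⁻⁴
  150–166 m: Δρ/Δz = 0.473/16 = 0.030 kg m⁻⁴
  166–216 m: Δρ/Δz = 2.157/50 = 0.043 kg m⁻⁴
  216–247 m: Δρ/Δz = 0.276/31 = 8.9 × 10⁻³ kg m⁻⁴
  247–251 m: Δρ/Δz = 0.032/4 = 8.0 × 10⁻³ kg m⁻⁴
The largest gradient is in the 166–216 m interval — the pycnocline.

166–216 m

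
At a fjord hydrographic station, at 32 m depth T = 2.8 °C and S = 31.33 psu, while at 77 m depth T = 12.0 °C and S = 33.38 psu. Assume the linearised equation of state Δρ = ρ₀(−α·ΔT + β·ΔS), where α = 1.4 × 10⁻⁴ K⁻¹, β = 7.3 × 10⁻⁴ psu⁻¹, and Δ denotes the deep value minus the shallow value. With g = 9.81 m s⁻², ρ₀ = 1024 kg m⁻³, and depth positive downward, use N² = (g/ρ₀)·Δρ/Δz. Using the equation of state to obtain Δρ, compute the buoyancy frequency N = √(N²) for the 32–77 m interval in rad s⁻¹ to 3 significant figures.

ΔT = +9.2 K, ΔS = +2.05 psu (deep − shallow).
Δρ/ρ₀ = −αΔT + βΔS = -1.288 × 10⁻³ + 1.4965 × 10⁻³ = 2.085 × 10⁻⁴, so Δρ ≈ 0.2135 kg m⁻³.
N² = (g/ρ₀)·Δρ/Δz = g·(Δρ/ρ₀)/Δz = 9.81 × 2.085 × 10⁻⁴ / 45 = 4.5453 × 10⁻⁵ s⁻².
N = √(4.5453 × 10⁻⁵) = 6.7419 × 10⁻³ rad s⁻¹ ≈ 6.74 × 10⁻³ rad s⁻¹.

6.74 × 10⁻³ rad s⁻¹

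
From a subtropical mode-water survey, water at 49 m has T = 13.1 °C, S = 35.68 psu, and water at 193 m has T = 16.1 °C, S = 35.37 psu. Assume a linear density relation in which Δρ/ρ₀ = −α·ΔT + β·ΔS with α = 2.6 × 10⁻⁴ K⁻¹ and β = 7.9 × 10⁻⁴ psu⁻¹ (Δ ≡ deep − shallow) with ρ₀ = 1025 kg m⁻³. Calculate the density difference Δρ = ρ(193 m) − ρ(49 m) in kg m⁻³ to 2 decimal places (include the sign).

ΔT = +3.0 K, ΔS = -0.31 psu (deep − shallow).
Δρ/ρ₀ = −(2.6 × 10⁻⁴)(+3.0) + (7.9 × 10⁻⁴)(-0.31) = -1.0249 × 10⁻³.
Δρ = 1025 × (-1.0249 × 10⁻³) = -1.05 kg m⁻³.
Negative Δρ: lighter below, statically unstable.

-1.05 kg m⁻³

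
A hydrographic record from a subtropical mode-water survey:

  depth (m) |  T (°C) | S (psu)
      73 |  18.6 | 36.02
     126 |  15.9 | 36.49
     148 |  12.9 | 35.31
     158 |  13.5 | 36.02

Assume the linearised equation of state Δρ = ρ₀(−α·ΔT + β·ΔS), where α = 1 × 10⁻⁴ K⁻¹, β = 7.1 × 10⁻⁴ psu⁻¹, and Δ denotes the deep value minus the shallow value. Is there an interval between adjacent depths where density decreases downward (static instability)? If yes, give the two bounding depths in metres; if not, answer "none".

126–148 m

Evaluate Δρ/ρ₀ = −αΔT + βΔS across each adjacent pair:
  73–126 m: −αΔT+βΔS = −(1 × 10⁻⁴)(-2.7)+(7.1 × 10⁻⁴)(+0.47) = 6.0 × 10⁻⁴ → stable
  126–148 m: −αΔT+βΔS = −(1 × 10⁻⁴)(-3.0)+(7.1 × 10⁻⁴)(-1.18) = -5.4 × 10⁻⁴ → UNSTABLE
  148–158 m: −αΔT+βΔS = −(1 × 10⁻⁴)(+0.6)+(7.1 × 10⁻⁴)(+0.71) = 4.4 × 10⁻⁴ → stable
The 126–148 m interval has Δρ < 0: lighter water underlies denser water.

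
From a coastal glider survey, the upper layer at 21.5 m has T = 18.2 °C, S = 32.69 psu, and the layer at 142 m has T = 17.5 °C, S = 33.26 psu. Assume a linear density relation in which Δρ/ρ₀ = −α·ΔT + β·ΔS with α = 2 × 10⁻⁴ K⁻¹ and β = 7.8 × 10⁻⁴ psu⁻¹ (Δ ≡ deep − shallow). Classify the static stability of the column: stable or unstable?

ΔT = 17.5 − 18.2 = -0.7 K and ΔS = 33.26 − 32.69 = +0.57 psu (deep − shallow).
−αΔT = 1.40 × 10⁻⁴; βΔS = 4.446 × 10⁻⁴; sum Δρ/ρ₀ = 5.846 × 10⁻⁴.
Δρ/ρ₀ > 0, so Δρ > 0: deeper water is denser → statically stable.

stable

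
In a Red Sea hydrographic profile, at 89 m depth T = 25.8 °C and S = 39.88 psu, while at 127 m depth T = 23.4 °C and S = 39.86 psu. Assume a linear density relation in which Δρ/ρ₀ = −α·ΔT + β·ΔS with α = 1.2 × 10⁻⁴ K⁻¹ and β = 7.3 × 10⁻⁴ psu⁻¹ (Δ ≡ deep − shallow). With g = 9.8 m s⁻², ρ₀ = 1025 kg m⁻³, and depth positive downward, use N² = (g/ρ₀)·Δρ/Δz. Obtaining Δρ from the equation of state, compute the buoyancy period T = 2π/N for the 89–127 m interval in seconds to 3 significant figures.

748 s

ΔT = -2.4 K, ΔS = -0.02 psu (deep − shallow).
Δρ/ρ₀ = −αΔT + βΔS = 2.88 × 10⁻⁴ − 1.46 × 10⁻⁵ = 2.734 × 10⁻⁴, so Δρ ≈ 0.2802 kg m⁻³.
N² = (g/ρ₀)·Δρ/Δz = g·(Δρ/ρ₀)/Δz = 9.8 × 2.734 × 10⁻⁴ / 38 = 7.0508 × 10⁻⁵ s⁻².
N = √(7.0508 × 10⁻⁵) = 8.3969 × 10⁻³ rad s⁻¹ → T = 2π/N = 748.27 s ≈ 748 s.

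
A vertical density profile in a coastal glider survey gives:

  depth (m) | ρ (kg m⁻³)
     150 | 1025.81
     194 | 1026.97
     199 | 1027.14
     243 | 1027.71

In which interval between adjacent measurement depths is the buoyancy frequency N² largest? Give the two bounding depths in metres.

194–199 m

Compute the density gradient over each adjacent pair:
  150–194 m: Δρ/Δz = 1.16/44 = 0.026 kg m⁻⁴
  194–199 m: Δρ/Δz = 0.17/5 = 0.034 kg m⁻⁴
  199–243 m: Δρ/Δz = 0.57/44 = 0.013 kg m⁻⁴
The largest gradient is in the 194–199 m interval — the pycnocline.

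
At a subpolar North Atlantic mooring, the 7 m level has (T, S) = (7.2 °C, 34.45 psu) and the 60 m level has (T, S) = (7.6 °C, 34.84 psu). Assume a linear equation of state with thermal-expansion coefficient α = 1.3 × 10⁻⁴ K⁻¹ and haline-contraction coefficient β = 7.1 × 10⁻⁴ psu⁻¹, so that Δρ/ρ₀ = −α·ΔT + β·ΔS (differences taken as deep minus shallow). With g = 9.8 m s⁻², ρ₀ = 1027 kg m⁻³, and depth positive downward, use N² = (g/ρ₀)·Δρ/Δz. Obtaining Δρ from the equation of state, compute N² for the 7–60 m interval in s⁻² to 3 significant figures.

4.16 × 10⁻⁵ s⁻²

ΔT = +0.4 K, ΔS = +0.39 psu (deep − shallow).
Δρ/ρ₀ = −αΔT + βΔS = -5.20 × 10⁻⁵ + 2.769 × 10⁻⁴ = 2.249 × 10⁻⁴, so Δρ ≈ 0.2310 kg m⁻³.
N² = (g/ρ₀)·Δρ/Δz = g·(Δρ/ρ₀)/Δz = 9.8 × 2.249 × 10⁻⁴ / 53 = 4.1585 × 10⁻⁵ s⁻² ≈ 4.16 × 10⁻⁵ s⁻².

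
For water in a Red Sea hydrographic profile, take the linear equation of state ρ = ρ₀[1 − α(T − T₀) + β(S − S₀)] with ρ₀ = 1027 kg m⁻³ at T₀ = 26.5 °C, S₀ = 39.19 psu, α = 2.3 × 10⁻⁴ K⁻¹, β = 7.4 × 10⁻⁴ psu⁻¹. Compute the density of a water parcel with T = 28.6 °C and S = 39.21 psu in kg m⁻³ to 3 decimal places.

1026.519 kg m⁻³

T − T₀ = +2.1 K, S − S₀ = +0.02 psu.
Bracket = 1 − α·(+2.1) + β·(+0.02) = 1 + (-4.682 × 10⁻⁴) = 0.9995318.
ρ = 1027 × 0.9995318 = 1026.519 kg m⁻³.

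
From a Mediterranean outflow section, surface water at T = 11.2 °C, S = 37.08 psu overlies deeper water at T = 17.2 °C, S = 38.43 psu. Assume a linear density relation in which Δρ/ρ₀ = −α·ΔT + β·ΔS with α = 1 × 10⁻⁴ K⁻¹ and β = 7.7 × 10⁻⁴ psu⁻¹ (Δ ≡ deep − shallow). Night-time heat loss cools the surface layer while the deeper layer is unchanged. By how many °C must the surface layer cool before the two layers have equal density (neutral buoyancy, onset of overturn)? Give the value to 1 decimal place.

4.4 °C

Neutral buoyancy requires Δρ = 0, i.e. −α(T_deep − T_surf′) + β(S_deep − S_surf) = 0.
T_surf′ = T_deep − (β/α)·ΔS = 17.2 − (7.7 × 10⁻⁴/1 × 10⁻⁴)·(+1.35) = 6.805 °C.
Cooling required: 11.2 − (6.805) = 4.395 °C.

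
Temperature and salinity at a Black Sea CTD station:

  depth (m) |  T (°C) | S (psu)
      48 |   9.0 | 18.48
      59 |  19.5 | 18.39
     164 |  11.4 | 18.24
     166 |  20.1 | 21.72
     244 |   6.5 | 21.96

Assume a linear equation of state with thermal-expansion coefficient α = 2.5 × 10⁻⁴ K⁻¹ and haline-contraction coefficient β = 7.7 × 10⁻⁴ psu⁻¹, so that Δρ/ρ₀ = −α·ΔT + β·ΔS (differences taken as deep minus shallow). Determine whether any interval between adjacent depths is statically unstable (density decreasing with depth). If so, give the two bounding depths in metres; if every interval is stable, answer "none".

Evaluate Δρ/ρ₀ = −αΔT + βΔS across each adjacent pair:
  48–59 m: −αΔT+βΔS = −(2.5 × 10⁻⁴)(+10.5)+(7.7 × 10⁻⁴)(-0.09) = -2.7 × 10⁻³ → UNSTABLE
  59–164 m: −αΔT+βΔS = −(2.5 × 10⁻⁴)(-8.1)+(7.7 × 10⁻⁴)(-0.15) = 1.9 × 10⁻³ → stable
  164–166 m: −αΔT+βΔS = −(2.5 × 10⁻⁴)(+8.7)+(7.7 × 10⁻⁴)(+3.48) = 5.0 × 10⁻⁴ → stable
  166–244 m: −αΔT+βΔS = −(2.5 × 10⁻⁴)(-13.6)+(7.7 × 10⁻⁴)(+0.24) = 3.6 × 10⁻³ → stable
The 48–59 m interval has Δρ < 0: lighter water underlies denser water.

48–59 m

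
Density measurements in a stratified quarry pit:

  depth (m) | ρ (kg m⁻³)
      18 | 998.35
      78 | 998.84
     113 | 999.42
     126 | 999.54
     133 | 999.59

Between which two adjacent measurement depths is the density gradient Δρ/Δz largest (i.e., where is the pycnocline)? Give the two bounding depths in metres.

Compute the density gradient over each adjacent pair:
  18–78 m: Δρ/Δz = 0.49/60 = 8.2 × 10⁻³ kg m⁻⁴
  78–113 m: Δρ/Δz = 0.58/35 = 0.017 kg m⁻⁴
  113–126 m: Δρ/Δz = 0.12/13 = 9.2 × 10⁻³ kg m⁻⁴
  126–133 m: Δρ/Δz = 0.05/7 = 7.1 × 10⁻³ kg m⁻⁴
The largest gradient is in the 78–113 m interval — the pycnocline.

78–113 m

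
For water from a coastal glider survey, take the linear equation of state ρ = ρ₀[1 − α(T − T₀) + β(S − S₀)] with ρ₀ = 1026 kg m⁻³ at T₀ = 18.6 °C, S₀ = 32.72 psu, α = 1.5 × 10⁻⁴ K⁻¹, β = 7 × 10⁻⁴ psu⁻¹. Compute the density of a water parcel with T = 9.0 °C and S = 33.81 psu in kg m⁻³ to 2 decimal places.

T − T₀ = -9.6 K, S − S₀ = +1.09 psu.
Bracket = 1 − α·(-9.6) + β·(+1.09) = 1 + (2.203 × 10⁻³) = 1.0022030.
ρ = 1026 × 1.0022030 = 1028.26 kg m⁻³.

1028.26 kg m⁻³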